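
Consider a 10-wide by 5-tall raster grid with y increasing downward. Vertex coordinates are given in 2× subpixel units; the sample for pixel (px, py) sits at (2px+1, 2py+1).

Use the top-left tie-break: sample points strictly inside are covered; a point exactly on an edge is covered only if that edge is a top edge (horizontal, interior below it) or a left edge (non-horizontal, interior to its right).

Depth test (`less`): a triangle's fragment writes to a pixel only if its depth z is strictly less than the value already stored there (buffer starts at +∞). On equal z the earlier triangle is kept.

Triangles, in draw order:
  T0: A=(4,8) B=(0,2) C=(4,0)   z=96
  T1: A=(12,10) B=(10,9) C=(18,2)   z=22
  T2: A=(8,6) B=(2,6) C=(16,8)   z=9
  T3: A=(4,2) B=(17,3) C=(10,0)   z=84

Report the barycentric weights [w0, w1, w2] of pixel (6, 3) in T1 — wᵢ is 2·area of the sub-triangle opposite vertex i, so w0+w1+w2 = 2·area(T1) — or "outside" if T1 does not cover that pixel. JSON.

T0:
  2·area = 32
  edge (4, 8)→(0, 2): d=(-4,-6) top-left  bias=+0
  edge (0, 2)→(4, 0): d=(4,-2) top-left  bias=+0
  edge (4, 0)→(4, 8): d=(0,8) right/bottom  bias=-1
    (1,0)@(3, 1): e=[22,2,8] → #
    (2,0)@(5, 1): e=[34,6,-8] → ·
    (0,1)@(1, 3): e=[2,6,24] → #
    (2,1)@(5, 3): e=[26,14,-8] → ·
    (0,2)@(1, 5): e=[-6,14,24] → ·
    (1,2)@(3, 5): e=[6,18,8] → #
    (2,2)@(5, 5): e=[18,22,-8] → ·
    (1,3)@(3, 7): e=[-2,26,8] → ·
  covered (4 px):
    · # · · · · · · · ·
    # # · · · · · · · ·
    · # · · · · · · · ·
    · · · · · · · · · ·
    · · · · · · · · · ·
T1:
  2·area = 22
  edge (12, 10)→(10, 9): d=(-2,-1) top-left  bias=+0
  edge (10, 9)→(18, 2): d=(8,-7) top-left  bias=+0
  edge (18, 2)→(12, 10): d=(-6,8) right/bottom  bias=-1
    (8,1)@(17, 3): e=[19,1,2] → #
    (9,1)@(19, 3): e=[21,15,-14] → ·
    (7,2)@(15, 5): e=[13,3,6] → #
    (8,2)@(17, 5): e=[15,17,-10] → ·
    (6,3)@(13, 7): e=[7,5,10] → #
    (7,3)@(15, 7): e=[9,19,-6] → ·
    (5,4)@(11, 9): e=[1,7,14] → #
    (6,4)@(13, 9): e=[3,21,-2] → ·
  covered (4 px):
    · · · · · · · · · ·
    · · · · · · · · # ·
    · · · · · · · # · ·
    · · · · · · # · · ·
    · · · · · # · · · ·
T2:
  2·area = 12  (B↔C swapped to make it positive)
  edge (8, 6)→(16, 8): d=(8,2) right/bottom  bias=-1
  edge (16, 8)→(2, 6): d=(-14,-2) top-left  bias=+0
  edge (2, 6)→(8, 6): d=(6,0) top-left  bias=+0
    (4,3)@(9, 7): e=[6,0,6] → #  [on edge]
    (5,3)@(11, 7): e=[2,4,6] → #
    (6,3)@(13, 7): e=[-2,8,6] → ·
    (4,4)@(9, 9): e=[22,-28,18] → ·
    (5,4)@(11, 9): e=[18,-24,18] → ·
  covered (2 px):
    · · · · · · · · · ·
    · · · · · · · · · ·
    · · · · · · · · · ·
    · · · · # # · · · ·
    · · · · · · · · · ·
T3:
  2·area = 32  (B↔C swapped to make it positive)
  edge (4, 2)→(10, 0): d=(6,-2) top-left  bias=+0
  edge (10, 0)→(17, 3): d=(7,3) right/bottom  bias=-1
  edge (17, 3)→(4, 2): d=(-13,-1) top-left  bias=+0
    (3,0)@(7, 1): e=[0,16,16] → #  [on edge]
    (4,0)@(9, 1): e=[4,10,18] → #
    (5,0)@(11, 1): e=[8,4,20] → #
    (6,0)@(13, 1): e=[12,-2,22] → ·
    (0,1)@(1, 3): e=[0,48,-16] → ·  [on edge]
    (3,1)@(7, 3): e=[12,30,-10] → ·
    (4,1)@(9, 3): e=[16,24,-8] → ·
    (5,1)@(11, 3): e=[20,18,-6] → ·
    (8,1)@(17, 3): e=[32,0,0] → ·  [on edge]
  covered (3 px):
    · · · # # # · · · ·
    · · · · · · · · · ·
    · · · · · · · · · ·
    · · · · · · · · · ·
    · · · · · · · · · ·

Final: [5,10,7]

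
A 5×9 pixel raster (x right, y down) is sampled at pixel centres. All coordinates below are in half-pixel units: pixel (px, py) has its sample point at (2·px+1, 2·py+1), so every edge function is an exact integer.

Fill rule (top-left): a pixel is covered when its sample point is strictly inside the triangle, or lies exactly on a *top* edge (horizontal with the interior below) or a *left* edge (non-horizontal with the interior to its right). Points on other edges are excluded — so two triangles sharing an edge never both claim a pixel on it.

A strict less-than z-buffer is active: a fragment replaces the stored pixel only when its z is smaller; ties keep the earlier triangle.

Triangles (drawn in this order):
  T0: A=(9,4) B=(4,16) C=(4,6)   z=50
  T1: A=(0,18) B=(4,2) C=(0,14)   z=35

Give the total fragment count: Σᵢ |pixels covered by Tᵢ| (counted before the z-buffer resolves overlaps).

T0:
  2·area = 50
  edge (9, 4)→(4, 16): d=(-5,12) right/bottom  bias=-1
  edge (4, 16)→(4, 6): d=(0,-10) top-left  bias=+0
  edge (4, 6)→(9, 4): d=(5,-2) top-left  bias=+0
    (3,2)@(7, 5): e=[19,30,1] → X
    (4,2)@(9, 5): e=[-5,50,5] → .
    (2,3)@(5, 7): e=[33,10,7] → X
    (4,3)@(9, 7): e=[-15,50,15] → .
    (2,4)@(5, 9): e=[23,10,17] → X
    (3,4)@(7, 9): e=[-1,30,21] → .
    (2,5)@(5, 11): e=[13,10,27] → X
    (3,5)@(7, 11): e=[-11,30,31] → .
    (2,6)@(5, 13): e=[3,10,37] → X
    (3,6)@(7, 13): e=[-21,30,41] → .
    (2,7)@(5, 15): e=[-7,10,47] → .
  covered (6 px):
    . . . . .
    . . . . .
    . . . X .
    . . X X .
    . . X . .
    . . X . .
    . . X . .
    . . . . .
    . . . . .
T1:
  2·area = 16  (B↔C swapped to make it positive)
  edge (0, 18)→(0, 14): d=(0,-4) top-left  bias=+0
  edge (0, 14)→(4, 2): d=(4,-12) top-left  bias=+0
  edge (4, 2)→(0, 18): d=(-4,16) right/bottom  bias=-1
    (1,2)@(3, 5): e=[12,0,4] → X  [on edge]
    (2,2)@(5, 5): e=[20,24,-28] → .
    (1,3)@(3, 7): e=[12,8,-4] → .
    (0,5)@(1, 11): e=[4,0,12] → X  [on edge]
    (1,5)@(3, 11): e=[12,24,-20] → .
    (0,6)@(1, 13): e=[4,8,4] → X
    (1,6)@(3, 13): e=[12,32,-28] → .
    (0,7)@(1, 15): e=[4,16,-4] → .
  covered (3 px):
    . . . . .
    . . . . .
    . X . . .
    . . . . .
    . . . . .
    X . . . .
    X . . . .
    . . . . .
    . . . . .

Answer: 9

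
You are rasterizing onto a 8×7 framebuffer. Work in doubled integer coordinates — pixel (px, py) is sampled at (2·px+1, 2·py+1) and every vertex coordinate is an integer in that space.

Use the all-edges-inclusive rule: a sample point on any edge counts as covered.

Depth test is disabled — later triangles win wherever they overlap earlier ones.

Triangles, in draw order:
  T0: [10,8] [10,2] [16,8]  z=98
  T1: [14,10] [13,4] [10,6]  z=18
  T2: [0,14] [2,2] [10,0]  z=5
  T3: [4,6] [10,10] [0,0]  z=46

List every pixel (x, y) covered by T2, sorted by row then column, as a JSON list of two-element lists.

T0:
  2·area = 36
  edge (10, 8)→(10, 2): d=(0,-6) inclusive
  edge (10, 2)→(16, 8): d=(6,6) inclusive
  edge (16, 8)→(10, 8): d=(-6,0) inclusive
    (4,0)@(9, 1): e=[-6,0,42] → ·  [on edge]
    (5,1)@(11, 3): e=[6,0,30] → █  [on edge]
    (6,1)@(13, 3): e=[18,-12,30] → ·
    (5,2)@(11, 5): e=[6,12,18] → █
    (6,2)@(13, 5): e=[18,0,18] → █  [on edge]
    (7,2)@(15, 5): e=[30,-12,18] → ·
    (5,3)@(11, 7): e=[6,24,6] → █
    (7,3)@(15, 7): e=[30,0,6] → █  [on edge]
    (5,4)@(11, 9): e=[6,36,-6] → ·
    (6,4)@(13, 9): e=[18,24,-6] → ·
    (7,4)@(15, 9): e=[30,12,-6] → ·
  covered (6 px):
    · · · · · · · ·
    · · · · · █ · ·
    · · · · · █ █ ·
    · · · · · █ █ █
    · · · · · · · ·
    · · · · · · · ·
    · · · · · · · ·
T1:
  2·area = 20  (B↔C swapped to make it positive)
  edge (14, 10)→(10, 6): d=(-4,-4) inclusive
  edge (10, 6)→(13, 4): d=(3,-2) inclusive
  edge (13, 4)→(14, 10): d=(1,6) inclusive
    (2,0)@(5, 1): e=[0,-25,45] → ·  [on edge]
    (3,1)@(7, 3): e=[0,-15,35] → ·  [on edge]
    (4,2)@(9, 5): e=[0,-5,25] → ·  [on edge]
    (6,2)@(13, 5): e=[16,3,1] → █
    (7,2)@(15, 5): e=[24,7,-11] → ·
    (5,3)@(11, 7): e=[0,5,15] → █  [on edge]
    (7,3)@(15, 7): e=[16,13,-9] → ·
    (5,4)@(11, 9): e=[-8,11,17] → ·
    (6,4)@(13, 9): e=[0,15,5] → █  [on edge]
    (7,4)@(15, 9): e=[8,19,-7] → ·
    (6,5)@(13, 11): e=[-8,21,7] → ·
    (7,5)@(15, 11): e=[0,25,-5] → ·  [on edge]
  covered (4 px):
    · · · · · · · ·
    · · · · · · · ·
    · · · · · · █ ·
    · · · · · █ █ ·
    · · · · · · █ ·
    · · · · · · · ·
    · · · · · · · ·
T2:
  2·area = 92
  edge (0, 14)→(2, 2): d=(2,-12) inclusive
  edge (2, 2)→(10, 0): d=(8,-2) inclusive
  edge (10, 0)→(0, 14): d=(-10,14) inclusive
    (3,0)@(7, 1): e=[58,2,32] → █
    (4,0)@(9, 1): e=[82,6,4] → █
    (5,0)@(11, 1): e=[106,10,-24] → ·
    (1,1)@(3, 3): e=[14,10,68] → █
    (2,1)@(5, 3): e=[38,14,40] → █
    (4,1)@(9, 3): e=[86,22,-16] → ·
    (1,2)@(3, 5): e=[18,26,48] → █
    (3,2)@(7, 5): e=[66,34,-8] → ·
    (1,3)@(3, 7): e=[22,42,28] → █
    (2,3)@(5, 7): e=[46,46,0] → █  [on edge]
    (3,3)@(7, 7): e=[70,50,-28] → ·
    (0,4)@(1, 9): e=[2,54,36] → █
  covered (12 px):
    · · · █ █ · · ·
    · █ █ █ · · · ·
    · █ █ · · · · ·
    · █ █ · · · · ·
    █ █ · · · · · ·
    █ · · · · · · ·
    · · · · · · · ·
T3:
  2·area = 20  (B↔C swapped to make it positive)
  edge (4, 6)→(0, 0): d=(-4,-6) inclusive
  edge (0, 0)→(10, 10): d=(10,10) inclusive
  edge (10, 10)→(4, 6): d=(-6,-4) inclusive
    (0,0)@(1, 1): e=[2,0,18] → █  [on edge]
    (1,0)@(3, 1): e=[14,-20,26] → ·
    (0,1)@(1, 3): e=[-6,20,6] → ·
    (1,1)@(3, 3): e=[6,0,14] → █  [on edge]
    (2,1)@(5, 3): e=[18,-20,22] → ·
    (1,2)@(3, 5): e=[-2,20,2] → ·
    (2,2)@(5, 5): e=[10,0,10] → █  [on edge]
    (3,2)@(7, 5): e=[22,-20,18] → ·
    (2,3)@(5, 7): e=[2,20,-2] → ·
    (3,3)@(7, 7): e=[14,0,6] → █  [on edge]
    (4,3)@(9, 7): e=[26,-20,14] → ·
    (3,4)@(7, 9): e=[6,20,-6] → ·
    (4,4)@(9, 9): e=[18,0,2] → █  [on edge]
    (5,5)@(11, 11): e=[22,0,-2] → ·  [on edge]
    (6,6)@(13, 13): e=[26,0,-6] → ·  [on edge]
  covered (5 px):
    █ · · · · · · ·
    · █ · · · · · ·
    · · █ · · · · ·
    · · · █ · · · ·
    · · · · █ · · ·
    · · · · · · · ·
    · · · · · · · ·

Final: [[3,0],[4,0],[1,1],[2,1],[3,1],[1,2],[2,2],[1,3],[2,3],[0,4],[1,4],[0,5]]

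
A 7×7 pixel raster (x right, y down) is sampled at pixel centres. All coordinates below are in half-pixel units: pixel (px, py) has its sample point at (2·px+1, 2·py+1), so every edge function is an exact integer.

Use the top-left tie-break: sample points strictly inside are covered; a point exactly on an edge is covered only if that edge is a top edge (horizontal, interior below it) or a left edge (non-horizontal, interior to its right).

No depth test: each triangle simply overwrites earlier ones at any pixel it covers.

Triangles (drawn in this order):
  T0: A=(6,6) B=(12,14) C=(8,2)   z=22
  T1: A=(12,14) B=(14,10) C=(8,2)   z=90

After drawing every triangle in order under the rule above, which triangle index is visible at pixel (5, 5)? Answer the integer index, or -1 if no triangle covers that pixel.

T0:
  2·area = 40  (B↔C swapped to make it positive)
  edge (6, 6)→(8, 2): d=(2,-4) top-left  bias=+0
  edge (8, 2)→(12, 14): d=(4,12) right/bottom  bias=-1
  edge (12, 14)→(6, 6): d=(-6,-8) top-left  bias=+0
    (3,2)@(7, 5): e=[2,24,14] → X
    (4,2)@(9, 5): e=[10,0,30] → .  [on edge]
    (3,3)@(7, 7): e=[6,32,2] → X
    (4,3)@(9, 7): e=[14,8,18] → X
    (5,3)@(11, 7): e=[22,-16,34] → .
    (3,4)@(7, 9): e=[10,40,-10] → .
    (4,4)@(9, 9): e=[18,16,6] → X
    (5,4)@(11, 9): e=[26,-8,22] → .
    (4,5)@(9, 11): e=[22,24,-6] → .
    (5,5)@(11, 11): e=[30,0,10] → .  [on edge]
  covered (4 px):
    . . . . . . .
    . . . . . . .
    . . . X . . .
    . . . X X . .
    . . . . X . .
    . . . . . . .
    . . . . . . .
T1:
  2·area = 40  (B↔C swapped to make it positive)
  edge (12, 14)→(8, 2): d=(-4,-12) top-left  bias=+0
  edge (8, 2)→(14, 10): d=(6,8) right/bottom  bias=-1
  edge (14, 10)→(12, 14): d=(-2,4) right/bottom  bias=-1
    (4,2)@(9, 5): e=[0,10,30] → X  [on edge]
    (5,2)@(11, 5): e=[24,-6,22] → .
    (4,3)@(9, 7): e=[-8,22,26] → .
    (5,3)@(11, 7): e=[16,6,18] → X
    (6,3)@(13, 7): e=[40,-10,10] → .
    (5,4)@(11, 9): e=[8,18,14] → X
    (6,4)@(13, 9): e=[32,2,6] → X
    (5,5)@(11, 11): e=[0,30,10] → X  [on edge]
    (5,6)@(11, 13): e=[-8,42,6] → .
    (6,6)@(13, 13): e=[16,26,-2] → .
  covered (6 px):
    . . . . . . .
    . . . . . . .
    . . . . X . .
    . . . . . X .
    . . . . . X X
    . . . . . X X
    . . . . . . .

Z-buffer (winner per pixel, '.' = empty):
  . . . . . . .
  . . . . . . .
  . . . 0 1 . .
  . . . 0 0 1 .
  . . . . 0 1 1
  . . . . . 1 1
  . . . . . . .

Result: 1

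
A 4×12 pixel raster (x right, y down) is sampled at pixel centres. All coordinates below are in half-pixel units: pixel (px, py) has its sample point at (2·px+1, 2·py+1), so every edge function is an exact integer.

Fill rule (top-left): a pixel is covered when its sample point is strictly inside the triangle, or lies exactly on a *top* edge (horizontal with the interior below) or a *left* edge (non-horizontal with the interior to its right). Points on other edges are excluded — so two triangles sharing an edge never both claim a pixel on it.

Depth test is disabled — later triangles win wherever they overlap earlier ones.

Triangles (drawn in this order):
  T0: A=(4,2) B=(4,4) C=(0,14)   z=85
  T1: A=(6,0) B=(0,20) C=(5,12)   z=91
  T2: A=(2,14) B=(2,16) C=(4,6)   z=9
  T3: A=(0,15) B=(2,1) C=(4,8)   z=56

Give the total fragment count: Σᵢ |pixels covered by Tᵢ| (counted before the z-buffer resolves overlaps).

T0:
  2·area = 8
  edge (4, 2)→(4, 4): d=(0,2) right/bottom  bias=-1
  edge (4, 4)→(0, 14): d=(-4,10) right/bottom  bias=-1
  edge (0, 14)→(4, 2): d=(4,-12) top-left  bias=+0
    (1,2)@(3, 5): e=[2,6,0] → █  [on edge]
    (2,2)@(5, 5): e=[-2,-14,24] → ·
    (1,3)@(3, 7): e=[2,-2,8] → ·
    (0,5)@(1, 11): e=[6,2,0] → █  [on edge]
    (1,5)@(3, 11): e=[2,-18,24] → ·
    (0,6)@(1, 13): e=[6,-6,8] → ·
  covered (2 px):
    · · · ·
    · · · ·
    · █ · ·
    · · · ·
    · · · ·
    █ · · ·
    · · · ·
    · · · ·
    · · · ·
    · · · ·
    · · · ·
    · · · ·
T1:
  2·area = 52  (B↔C swapped to make it positive)
  edge (6, 0)→(5, 12): d=(-1,12) right/bottom  bias=-1
  edge (5, 12)→(0, 20): d=(-5,8) right/bottom  bias=-1
  edge (0, 20)→(6, 0): d=(6,-20) top-left  bias=+0
    (2,2)@(5, 5): e=[7,35,10] → █
    (3,2)@(7, 5): e=[-17,19,50] → ·
    (2,3)@(5, 7): e=[5,25,22] → █
    (3,3)@(7, 7): e=[-19,9,62] → ·
    (2,4)@(5, 9): e=[3,15,34] → █
    (3,4)@(7, 9): e=[-21,-1,74] → ·
    (1,5)@(3, 11): e=[25,21,6] → █
    (3,5)@(7, 11): e=[-23,-11,86] → ·
    (1,6)@(3, 13): e=[23,11,18] → █
    (2,6)@(5, 13): e=[-1,-5,58] → ·
    (1,7)@(3, 15): e=[21,1,30] → █
    (2,7)@(5, 15): e=[-3,-15,70] → ·
  covered (8 px):
    · · · ·
    · · · ·
    · · █ ·
    · · █ ·
    · · █ ·
    · █ █ ·
    · █ · ·
    · █ · ·
    █ · · ·
    · · · ·
    · · · ·
    · · · ·
T2:
  2·area = 4  (B↔C swapped to make it positive)
  edge (2, 14)→(4, 6): d=(2,-8) top-left  bias=+0
  edge (4, 6)→(2, 16): d=(-2,10) right/bottom  bias=-1
  edge (2, 16)→(2, 14): d=(0,-2) top-left  bias=+0
    (2,0)@(5, 1): e=[-2,0,6] → ·  [on edge]
    (1,5)@(3, 11): e=[2,0,2] → ·  [on edge]
    (0,10)@(1, 21): e=[6,0,-2] → ·  [on edge]
  covered (0 px):
    · · · ·
    · · · ·
    · · · ·
    · · · ·
    · · · ·
    · · · ·
    · · · ·
    · · · ·
    · · · ·
    · · · ·
    · · · ·
    · · · ·
T3:
  2·area = 42
  edge (0, 15)→(2, 1): d=(2,-14) top-left  bias=+0
  edge (2, 1)→(4, 8): d=(2,7) right/bottom  bias=-1
  edge (4, 8)→(0, 15): d=(-4,7) right/bottom  bias=-1
    (1,2)@(3, 5): e=[22,1,19] → █
    (2,2)@(5, 5): e=[50,-13,5] → ·
    (1,3)@(3, 7): e=[26,5,11] → █
    (2,3)@(5, 7): e=[54,-9,-3] → ·
    (0,4)@(1, 9): e=[2,23,17] → █
    (2,4)@(5, 9): e=[58,-5,-11] → ·
    (0,5)@(1, 11): e=[6,27,9] → █
    (1,5)@(3, 11): e=[34,13,-5] → ·
    (0,6)@(1, 13): e=[10,31,1] → █
    (1,6)@(3, 13): e=[38,17,-13] → ·
    (0,7)@(1, 15): e=[14,35,-7] → ·
  covered (6 px):
    · · · ·
    · · · ·
    · █ · ·
    · █ · ·
    █ █ · ·
    █ · · ·
    █ · · ·
    · · · ·
    · · · ·
    · · · ·
    · · · ·
    · · · ·

Answer: 16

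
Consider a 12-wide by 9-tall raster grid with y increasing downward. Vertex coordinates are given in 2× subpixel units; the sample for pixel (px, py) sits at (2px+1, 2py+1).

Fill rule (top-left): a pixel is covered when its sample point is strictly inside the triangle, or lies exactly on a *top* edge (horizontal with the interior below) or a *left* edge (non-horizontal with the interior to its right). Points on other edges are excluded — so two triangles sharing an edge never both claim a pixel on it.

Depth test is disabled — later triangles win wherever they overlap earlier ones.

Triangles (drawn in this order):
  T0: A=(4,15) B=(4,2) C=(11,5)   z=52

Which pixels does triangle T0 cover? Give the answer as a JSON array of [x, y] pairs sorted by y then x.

T0:
  2·area = 91
  edge (4, 15)→(4, 2): d=(0,-13) top-left  bias=+0
  edge (4, 2)→(11, 5): d=(7,3) right/bottom  bias=-1
  edge (11, 5)→(4, 15): d=(-7,10) right/bottom  bias=-1
    (2,1)@(5, 3): e=[13,4,74] → #
    (3,1)@(7, 3): e=[39,-2,54] → ·
    (2,2)@(5, 5): e=[13,18,60] → #
    (3,2)@(7, 5): e=[39,12,40] → #
    (4,2)@(9, 5): e=[65,6,20] → #
    (5,2)@(11, 5): e=[91,0,0] → ·  [on edge]
    (2,3)@(5, 7): e=[13,32,46] → #
    (5,3)@(11, 7): e=[91,14,-14] → ·
    (2,4)@(5, 9): e=[13,46,32] → #
    (4,4)@(9, 9): e=[65,34,-8] → ·
    (2,5)@(5, 11): e=[13,60,18] → #
    (3,5)@(7, 11): e=[39,54,-2] → ·
  covered (11 px):
    · · · · · · · · · · · ·
    · · # · · · · · · · · ·
    · · # # # · · · · · · ·
    · · # # # · · · · · · ·
    · · # # · · · · · · · ·
    · · # · · · · · · · · ·
    · · # · · · · · · · · ·
    · · · · · · · · · · · ·
    · · · · · · · · · · · ·

Final: [[2,1],[2,2],[3,2],[4,2],[2,3],[3,3],[4,3],[2,4],[3,4],[2,5],[2,6]]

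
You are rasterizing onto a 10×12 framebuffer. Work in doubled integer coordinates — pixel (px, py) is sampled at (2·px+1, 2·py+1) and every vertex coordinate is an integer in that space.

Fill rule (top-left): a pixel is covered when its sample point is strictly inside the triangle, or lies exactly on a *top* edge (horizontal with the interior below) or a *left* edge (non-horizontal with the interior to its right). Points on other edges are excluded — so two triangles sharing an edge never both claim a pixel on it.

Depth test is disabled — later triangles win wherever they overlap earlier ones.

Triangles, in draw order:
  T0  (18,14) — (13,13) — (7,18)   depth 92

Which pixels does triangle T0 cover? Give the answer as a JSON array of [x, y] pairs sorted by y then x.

T0:
  2·area = 31  (B↔C swapped to make it positive)
  edge (18, 14)→(7, 18): d=(-11,4) right/bottom  bias=-1
  edge (7, 18)→(13, 13): d=(6,-5) top-left  bias=+0
  edge (13, 13)→(18, 14): d=(5,1) right/bottom  bias=-1
    (1,5)@(3, 11): e=[93,-62,0] → ·  [on edge]
    (6,6)@(13, 13): e=[31,0,0] → ·  [on edge]
    (5,7)@(11, 15): e=[17,2,12] → #
    (6,7)@(13, 15): e=[9,12,10] → #
    (7,7)@(15, 15): e=[1,22,8] → #
    (8,7)@(17, 15): e=[-7,32,6] → ·
    (4,8)@(9, 17): e=[3,4,24] → #
    (5,8)@(11, 17): e=[-5,14,22] → ·
    (6,8)@(13, 17): e=[-13,24,20] → ·
    (7,8)@(15, 17): e=[-21,34,18] → ·
    (4,9)@(9, 19): e=[-19,16,34] → ·
    (0,11)@(1, 23): e=[-31,0,62] → ·  [on edge]
  covered (4 px):
    · · · · · · · · · ·
    · · · · · · · · · ·
    · · · · · · · · · ·
    · · · · · · · · · ·
    · · · · · · · · · ·
    · · · · · · · · · ·
    · · · · · · · · · ·
    · · · · · # # # · ·
    · · · · # · · · · ·
    · · · · · · · · · ·
    · · · · · · · · · ·
    · · · · · · · · · ·

Answer: [[5,7],[6,7],[7,7],[4,8]]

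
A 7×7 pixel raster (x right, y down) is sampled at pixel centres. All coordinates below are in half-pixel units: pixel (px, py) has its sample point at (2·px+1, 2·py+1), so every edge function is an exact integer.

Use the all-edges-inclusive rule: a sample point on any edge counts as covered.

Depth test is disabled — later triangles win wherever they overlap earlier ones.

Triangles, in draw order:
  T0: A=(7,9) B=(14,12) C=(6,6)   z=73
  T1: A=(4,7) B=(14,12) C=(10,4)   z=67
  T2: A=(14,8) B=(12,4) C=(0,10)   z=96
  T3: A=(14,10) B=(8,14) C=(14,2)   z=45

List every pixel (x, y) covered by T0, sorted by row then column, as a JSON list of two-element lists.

T0:
  2·area = 18  (B↔C swapped to make it positive)
  edge (7, 9)→(6, 6): d=(-1,-3) inclusive
  edge (6, 6)→(14, 12): d=(8,6) inclusive
  edge (14, 12)→(7, 9): d=(-7,-3) inclusive
    (2,1)@(5, 3): e=[0,-18,36] → .  [on edge]
    (3,3)@(7, 7): e=[2,2,14] → X
    (4,3)@(9, 7): e=[8,-10,20] → .
    (3,4)@(7, 9): e=[0,18,0] → X  [on edge]
    (4,4)@(9, 9): e=[6,6,6] → X
    (5,4)@(11, 9): e=[12,-6,12] → .
    (3,5)@(7, 11): e=[-2,34,-14] → .
    (4,5)@(9, 11): e=[4,22,-8] → .
  covered (3 px):
    . . . . . . .
    . . . . . . .
    . . . . . . .
    . . . X . . .
    . . . X X . .
    . . . . . . .
    . . . . . . .
T1:
  2·area = 60  (B↔C swapped to make it positive)
  edge (4, 7)→(10, 4): d=(6,-3) inclusive
  edge (10, 4)→(14, 12): d=(4,8) inclusive
  edge (14, 12)→(4, 7): d=(-10,-5) inclusive
    (4,2)@(9, 5): e=[3,12,45] → X
    (5,2)@(11, 5): e=[9,-4,55] → .
    (2,3)@(5, 7): e=[3,52,5] → X
    (3,3)@(7, 7): e=[9,36,15] → X
    (5,3)@(11, 7): e=[21,4,35] → X
    (6,3)@(13, 7): e=[27,-12,45] → .
    (2,4)@(5, 9): e=[15,60,-15] → .
    (3,4)@(7, 9): e=[21,44,-5] → .
    (4,4)@(9, 9): e=[27,28,5] → X
    (6,4)@(13, 9): e=[39,-4,25] → .
    (4,5)@(9, 11): e=[39,36,-15] → .
    (5,5)@(11, 11): e=[45,20,-5] → .
  covered (8 px):
    . . . . . . .
    . . . . . . .
    . . . . X . .
    . . X X X X .
    . . . . X X .
    . . . . . . X
    . . . . . . .
T2:
  2·area = 60  (B↔C swapped to make it positive)
  edge (14, 8)→(0, 10): d=(-14,2) inclusive
  edge (0, 10)→(12, 4): d=(12,-6) inclusive
  edge (12, 4)→(14, 8): d=(2,4) inclusive
    (5,2)@(11, 5): e=[48,6,6] → X
    (6,2)@(13, 5): e=[44,18,-2] → .
    (3,3)@(7, 7): e=[28,6,26] → X
    (4,3)@(9, 7): e=[24,18,18] → X
    (6,3)@(13, 7): e=[16,42,2] → X
    (1,4)@(3, 9): e=[8,6,46] → X
    (2,4)@(5, 9): e=[4,18,38] → X
    (3,4)@(7, 9): e=[0,30,30] → X  [on edge]
    (4,4)@(9, 9): e=[-4,42,22] → .
    (5,4)@(11, 9): e=[-8,54,14] → .
    (6,4)@(13, 9): e=[-12,66,6] → .
    (1,5)@(3, 11): e=[-20,30,50] → .
  covered (8 px):
    . . . . . . .
    . . . . . . .
    . . . . . X .
    . . . X X X X
    . X X X . . .
    . . . . . . .
    . . . . . . .
T3:
  2·area = 48
  edge (14, 10)→(8, 14): d=(-6,4) inclusive
  edge (8, 14)→(14, 2): d=(6,-12) inclusive
  edge (14, 2)→(14, 10): d=(0,8) inclusive
    (6,2)@(13, 5): e=[34,6,8] → X
    (6,3)@(13, 7): e=[22,18,8] → X
    (5,4)@(11, 9): e=[18,6,24] → X
    (5,5)@(11, 11): e=[6,18,24] → X
    (6,5)@(13, 11): e=[-2,42,8] → .
    (4,6)@(9, 13): e=[2,6,40] → X
    (5,6)@(11, 13): e=[-6,30,24] → .
  covered (6 px):
    . . . . . . .
    . . . . . . .
    . . . . . . X
    . . . . . . X
    . . . . . X X
    . . . . . X .
    . . . . X . .

Result: [[3,3],[3,4],[4,4]]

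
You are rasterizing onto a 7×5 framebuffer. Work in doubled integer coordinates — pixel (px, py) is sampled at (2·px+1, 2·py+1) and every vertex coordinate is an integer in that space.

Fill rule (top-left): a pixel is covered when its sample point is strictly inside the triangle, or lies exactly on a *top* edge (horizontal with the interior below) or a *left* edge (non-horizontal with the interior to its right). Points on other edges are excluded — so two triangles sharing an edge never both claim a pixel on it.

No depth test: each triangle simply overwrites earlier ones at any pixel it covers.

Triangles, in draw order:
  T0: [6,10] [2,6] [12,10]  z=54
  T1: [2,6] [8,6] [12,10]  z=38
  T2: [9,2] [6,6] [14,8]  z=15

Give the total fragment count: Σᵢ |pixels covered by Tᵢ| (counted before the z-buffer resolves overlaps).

T0:
  2·area = 24
  edge (6, 10)→(2, 6): d=(-4,-4) top-left  bias=+0
  edge (2, 6)→(12, 10): d=(10,4) right/bottom  bias=-1
  edge (12, 10)→(6, 10): d=(-6,0) right/bottom  bias=-1
    (0,2)@(1, 5): e=[0,-6,30] → ·  [on edge]
    (1,3)@(3, 7): e=[0,6,18] → █  [on edge]
    (2,3)@(5, 7): e=[8,-2,18] → ·
    (1,4)@(3, 9): e=[-8,26,6] → ·
    (2,4)@(5, 9): e=[0,18,6] → █  [on edge]
    (3,4)@(7, 9): e=[8,10,6] → █
    (4,4)@(9, 9): e=[16,2,6] → █
    (5,4)@(11, 9): e=[24,-6,6] → ·
  covered (4 px):
    · · · · · · ·
    · · · · · · ·
    · · · · · · ·
    · █ · · · · ·
    · · █ █ █ · ·
T1:
  2·area = 24
  edge (2, 6)→(8, 6): d=(6,0) top-left  bias=+0
  edge (8, 6)→(12, 10): d=(4,4) right/bottom  bias=-1
  edge (12, 10)→(2, 6): d=(-10,-4) top-left  bias=+0
    (1,0)@(3, 1): e=[-30,0,54] → ·  [on edge]
    (2,1)@(5, 3): e=[-18,0,42] → ·  [on edge]
    (3,2)@(7, 5): e=[-6,0,30] → ·  [on edge]
    (2,3)@(5, 7): e=[6,16,2] → █
    (3,3)@(7, 7): e=[6,8,10] → █
    (4,3)@(9, 7): e=[6,0,18] → ·  [on edge]
    (2,4)@(5, 9): e=[18,24,-18] → ·
    (3,4)@(7, 9): e=[18,16,-10] → ·
    (5,4)@(11, 9): e=[18,0,6] → ·  [on edge]
  covered (2 px):
    · · · · · · ·
    · · · · · · ·
    · · · · · · ·
    · · █ █ · · ·
    · · · · · · ·
T2:
  2·area = 38  (B↔C swapped to make it positive)
  edge (9, 2)→(14, 8): d=(5,6) right/bottom  bias=-1
  edge (14, 8)→(6, 6): d=(-8,-2) top-left  bias=+0
  edge (6, 6)→(9, 2): d=(3,-4) top-left  bias=+0
    (4,1)@(9, 3): e=[5,30,3] → █
    (5,1)@(11, 3): e=[-7,34,11] → ·
    (3,2)@(7, 5): e=[27,10,1] → █
    (5,2)@(11, 5): e=[3,18,17] → █
    (6,2)@(13, 5): e=[-9,22,25] → ·
    (3,3)@(7, 7): e=[37,-6,7] → ·
    (4,3)@(9, 7): e=[25,-2,15] → ·
    (5,3)@(11, 7): e=[13,2,23] → █
    (6,3)@(13, 7): e=[1,6,31] → █
    (5,4)@(11, 9): e=[23,-14,29] → ·
    (6,4)@(13, 9): e=[11,-10,37] → ·
  covered (6 px):
    · · · · · · ·
    · · · · █ · ·
    · · · █ █ █ ·
    · · · · · █ █
    · · · · · · ·

Final: 12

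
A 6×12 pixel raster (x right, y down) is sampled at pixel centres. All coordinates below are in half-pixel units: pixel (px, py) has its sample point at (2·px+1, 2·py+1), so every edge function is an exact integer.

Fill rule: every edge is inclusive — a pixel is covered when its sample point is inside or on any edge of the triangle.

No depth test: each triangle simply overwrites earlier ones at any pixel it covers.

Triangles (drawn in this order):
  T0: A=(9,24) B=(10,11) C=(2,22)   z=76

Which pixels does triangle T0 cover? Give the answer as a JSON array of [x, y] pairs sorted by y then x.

T0:
  2·area = 93  (B↔C swapped to make it positive)
  edge (9, 24)→(2, 22): d=(-7,-2) inclusive
  edge (2, 22)→(10, 11): d=(8,-11) inclusive
  edge (10, 11)→(9, 24): d=(-1,13) inclusive
    (4,6)@(9, 13): e=[77,5,11] → X
    (5,6)@(11, 13): e=[81,27,-15] → .
    (4,7)@(9, 15): e=[63,21,9] → X
    (5,7)@(11, 15): e=[67,43,-17] → .
    (3,8)@(7, 17): e=[45,15,33] → X
    (5,8)@(11, 17): e=[53,59,-19] → .
    (2,9)@(5, 19): e=[27,9,57] → X
    (5,9)@(11, 19): e=[39,75,-21] → .
    (1,10)@(3, 21): e=[9,3,81] → X
    (5,10)@(11, 21): e=[25,91,-23] → .
    (1,11)@(3, 23): e=[-5,19,79] → .
    (2,11)@(5, 23): e=[-1,41,53] → .
  covered (13 px):
    . . . . . .
    . . . . . .
    . . . . . .
    . . . . . .
    . . . . . .
    . . . . . .
    . . . . X .
    . . . . X .
    . . . X X .
    . . X X X .
    . X X X X .
    . . . X X .

Result: [[4,6],[4,7],[3,8],[4,8],[2,9],[3,9],[4,9],[1,10],[2,10],[3,10],[4,10],[3,11],[4,11]]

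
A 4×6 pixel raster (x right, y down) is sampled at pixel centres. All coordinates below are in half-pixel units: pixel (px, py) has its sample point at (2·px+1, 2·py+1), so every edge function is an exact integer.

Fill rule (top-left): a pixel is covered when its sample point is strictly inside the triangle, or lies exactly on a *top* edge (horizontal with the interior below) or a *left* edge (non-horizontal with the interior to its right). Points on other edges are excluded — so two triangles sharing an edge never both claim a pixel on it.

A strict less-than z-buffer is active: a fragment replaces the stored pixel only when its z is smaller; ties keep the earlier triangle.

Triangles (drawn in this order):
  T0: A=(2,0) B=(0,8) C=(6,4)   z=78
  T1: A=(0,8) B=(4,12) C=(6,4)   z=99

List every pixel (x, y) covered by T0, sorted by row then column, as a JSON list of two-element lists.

T0:
  2·area = 40  (B↔C swapped to make it positive)
  edge (2, 0)→(6, 4): d=(4,4) right/bottom  bias=-1
  edge (6, 4)→(0, 8): d=(-6,4) right/bottom  bias=-1
  edge (0, 8)→(2, 0): d=(2,-8) top-left  bias=+0
    (1,0)@(3, 1): e=[0,30,10] → ·  [on edge]
    (1,1)@(3, 3): e=[8,18,14] → █
    (2,1)@(5, 3): e=[0,10,30] → ·  [on edge]
    (0,2)@(1, 5): e=[24,14,2] → █
    (2,2)@(5, 5): e=[8,-2,34] → ·
    (3,2)@(7, 5): e=[0,-10,50] → ·  [on edge]
    (0,3)@(1, 7): e=[32,2,6] → █
    (1,3)@(3, 7): e=[24,-6,22] → ·
    (0,4)@(1, 9): e=[40,-10,10] → ·
  covered (4 px):
    · · · ·
    · █ · ·
    █ █ · ·
    █ · · ·
    · · · ·
    · · · ·
T1:
  2·area = 40  (B↔C swapped to make it positive)
  edge (0, 8)→(6, 4): d=(6,-4) top-left  bias=+0
  edge (6, 4)→(4, 12): d=(-2,8) right/bottom  bias=-1
  edge (4, 12)→(0, 8): d=(-4,-4) top-left  bias=+0
    (2,2)@(5, 5): e=[2,6,32] → █
    (3,2)@(7, 5): e=[10,-10,40] → ·
    (1,3)@(3, 7): e=[6,18,16] → █
    (3,3)@(7, 7): e=[22,-14,32] → ·
    (0,4)@(1, 9): e=[10,30,0] → █  [on edge]
    (2,4)@(5, 9): e=[26,-2,16] → ·
    (0,5)@(1, 11): e=[22,26,-8] → ·
    (1,5)@(3, 11): e=[30,10,0] → █  [on edge]
    (2,5)@(5, 11): e=[38,-6,8] → ·
  covered (6 px):
    · · · ·
    · · · ·
    · · █ ·
    · █ █ ·
    █ █ · ·
    · █ · ·

Result: [[1,1],[0,2],[1,2],[0,3]]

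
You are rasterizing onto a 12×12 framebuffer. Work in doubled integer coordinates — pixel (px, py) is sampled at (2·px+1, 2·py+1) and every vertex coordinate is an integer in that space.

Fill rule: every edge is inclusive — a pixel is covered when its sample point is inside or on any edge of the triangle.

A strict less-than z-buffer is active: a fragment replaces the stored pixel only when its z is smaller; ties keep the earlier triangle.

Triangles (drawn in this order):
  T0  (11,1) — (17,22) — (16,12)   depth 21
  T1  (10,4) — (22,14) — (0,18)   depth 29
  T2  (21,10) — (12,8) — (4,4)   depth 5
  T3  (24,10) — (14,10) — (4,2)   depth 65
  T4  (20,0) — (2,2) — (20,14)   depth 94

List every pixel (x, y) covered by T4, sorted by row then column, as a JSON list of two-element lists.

T0:
  2·area = 39  (B↔C swapped to make it positive)
  edge (11, 1)→(16, 12): d=(5,11) inclusive
  edge (16, 12)→(17, 22): d=(1,10) inclusive
  edge (17, 22)→(11, 1): d=(-6,-21) inclusive
    (5,0)@(11, 1): e=[0,39,0] → X  [on edge]
    (6,0)@(13, 1): e=[-22,19,42] → .
    (5,1)@(11, 3): e=[10,41,-12] → .
    (6,3)@(13, 7): e=[8,25,6] → X
    (7,3)@(15, 7): e=[-14,5,48] → .
    (6,4)@(13, 9): e=[18,27,-6] → .
    (7,5)@(15, 11): e=[6,9,24] → X
    (8,5)@(17, 11): e=[-16,-11,66] → .
    (7,6)@(15, 13): e=[16,11,12] → X
    (8,6)@(17, 13): e=[-6,-9,54] → .
    (7,7)@(15, 15): e=[26,13,0] → X  [on edge]
    (8,7)@(17, 15): e=[4,-7,42] → .
    (10,11)@(21, 23): e=[0,-39,78] → .  [on edge]
  covered (5 px):
    . . . . . X . . . . . .
    . . . . . . . . . . . .
    . . . . . . . . . . . .
    . . . . . . X . . . . .
    . . . . . . . . . . . .
    . . . . . . . X . . . .
    . . . . . . . X . . . .
    . . . . . . . X . . . .
    . . . . . . . . . . . .
    . . . . . . . . . . . .
    . . . . . . . . . . . .
    . . . . . . . . . . . .
T1:
  2·area = 268
  edge (10, 4)→(22, 14): d=(12,10) inclusive
  edge (22, 14)→(0, 18): d=(-22,4) inclusive
  edge (0, 18)→(10, 4): d=(10,-14) inclusive
    (5,2)@(11, 5): e=[2,242,24] → X
    (6,2)@(13, 5): e=[-18,234,52] → .
    (4,3)@(9, 7): e=[46,206,16] → X
    (6,3)@(13, 7): e=[6,190,72] → X
    (7,3)@(15, 7): e=[-14,182,100] → .
    (3,4)@(7, 9): e=[90,170,8] → X
    (7,4)@(15, 9): e=[10,138,120] → X
    (8,4)@(17, 9): e=[-10,130,148] → .
    (2,5)@(5, 11): e=[134,134,0] → X  [on edge]
    (8,5)@(17, 11): e=[14,86,168] → X
    (9,5)@(19, 11): e=[-6,78,196] → .
    (2,6)@(5, 13): e=[158,90,20] → X
  covered (34 px):
    . . . . . . . . . . . .
    . . . . . . . . . . . .
    . . . . . X . . . . . .
    . . . . X X X . . . . .
    . . . X X X X X . . . .
    . . X X X X X X X . . .
    . . X X X X X X X X . .
    . X X X X X X X . . . .
    X X X . . . . . . . . .
    . . . . . . . . . . . .
    . . . . . . . . . . . .
    . . . . . . . . . . . .
T2:
  2·area = 20
  edge (21, 10)→(12, 8): d=(-9,-2) inclusive
  edge (12, 8)→(4, 4): d=(-8,-4) inclusive
  edge (4, 4)→(21, 10): d=(17,6) inclusive
    (5,3)@(11, 7): e=[7,4,9] → X
    (6,3)@(13, 7): e=[11,12,-3] → .
    (5,4)@(11, 9): e=[-11,-12,43] → .
    (8,4)@(17, 9): e=[1,12,7] → X
    (9,4)@(19, 9): e=[5,20,-5] → .
    (8,5)@(17, 11): e=[-17,-4,41] → .
  covered (2 px):
    . . . . . . . . . . . .
    . . . . . . . . . . . .
    . . . . . . . . . . . .
    . . . . . X . . . . . .
    . . . . . . . . X . . .
    . . . . . . . . . . . .
    . . . . . . . . . . . .
    . . . . . . . . . . . .
    . . . . . . . . . . . .
    . . . . . . . . . . . .
    . . . . . . . . . . . .
    . . . . . . . . . . . .
T3:
  2·area = 80
  edge (24, 10)→(14, 10): d=(-10,0) inclusive
  edge (14, 10)→(4, 2): d=(-10,-8) inclusive
  edge (4, 2)→(24, 10): d=(20,8) inclusive
    (4,2)@(9, 5): e=[50,10,20] → X
    (5,2)@(11, 5): e=[50,26,4] → X
    (6,2)@(13, 5): e=[50,42,-12] → .
    (4,3)@(9, 7): e=[30,-10,60] → .
    (5,3)@(11, 7): e=[30,6,44] → X
    (6,3)@(13, 7): e=[30,22,28] → X
    (7,3)@(15, 7): e=[30,38,12] → X
    (8,3)@(17, 7): e=[30,54,-4] → .
    (5,4)@(11, 9): e=[10,-14,84] → .
    (6,4)@(13, 9): e=[10,2,68] → X
    (8,4)@(17, 9): e=[10,34,36] → X
    (9,4)@(19, 9): e=[10,50,20] → X
  covered (10 px):
    . . . . . . . . . . . .
    . . . . . . . . . . . .
    . . . . X X . . . . . .
    . . . . . X X X . . . .
    . . . . . . X X X X X .
    . . . . . . . . . . . .
    . . . . . . . . . . . .
    . . . . . . . . . . . .
    . . . . . . . . . . . .
    . . . . . . . . . . . .
    . . . . . . . . . . . .
    . . . . . . . . . . . .
T4:
  2·area = 252  (B↔C swapped to make it positive)
  edge (20, 0)→(20, 14): d=(0,14) inclusive
  edge (20, 14)→(2, 2): d=(-18,-12) inclusive
  edge (2, 2)→(20, 0): d=(18,-2) inclusive
    (5,0)@(11, 1): e=[126,126,0] → X  [on edge]
    (6,0)@(13, 1): e=[98,150,4] → X
    (7,0)@(15, 1): e=[70,174,8] → X
    (8,0)@(17, 1): e=[42,198,12] → X
    (9,0)@(19, 1): e=[14,222,16] → X
    (10,0)@(21, 1): e=[-14,246,20] → .
    (2,1)@(5, 3): e=[210,18,24] → X
    (3,1)@(7, 3): e=[182,42,28] → X
    (4,1)@(9, 3): e=[154,66,32] → X
    (10,1)@(21, 3): e=[-14,210,56] → .
    (2,2)@(5, 5): e=[210,-18,60] → .
    (3,2)@(7, 5): e=[182,6,64] → X
  covered (32 px):
    . . . . . X X X X X . .
    . . X X X X X X X X . .
    . . . X X X X X X X . .
    . . . . . X X X X X . .
    . . . . . . X X X X . .
    . . . . . . . . X X . .
    . . . . . . . . . X . .
    . . . . . . . . . . . .
    . . . . . . . . . . . .
    . . . . . . . . . . . .
    . . . . . . . . . . . .
    . . . . . . . . . . . .

Result: [[5,0],[6,0],[7,0],[8,0],[9,0],[2,1],[3,1],[4,1],[5,1],[6,1],[7,1],[8,1],[9,1],[3,2],[4,2],[5,2],[6,2],[7,2],[8,2],[9,2],[5,3],[6,3],[7,3],[8,3],[9,3],[6,4],[7,4],[8,4],[9,4],[8,5],[9,5],[9,6]]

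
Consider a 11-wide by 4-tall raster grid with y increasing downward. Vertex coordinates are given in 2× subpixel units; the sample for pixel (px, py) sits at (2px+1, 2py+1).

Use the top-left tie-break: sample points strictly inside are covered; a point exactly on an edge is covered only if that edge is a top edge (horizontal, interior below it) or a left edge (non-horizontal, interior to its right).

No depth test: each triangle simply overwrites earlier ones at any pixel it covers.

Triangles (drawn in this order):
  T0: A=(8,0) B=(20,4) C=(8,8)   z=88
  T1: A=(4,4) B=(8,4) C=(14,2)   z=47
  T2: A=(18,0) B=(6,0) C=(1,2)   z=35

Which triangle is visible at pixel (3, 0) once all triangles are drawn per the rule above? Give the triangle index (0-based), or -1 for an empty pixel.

T0:
  2·area = 96
  edge (8, 0)→(20, 4): d=(12,4) right/bottom  bias=-1
  edge (20, 4)→(8, 8): d=(-12,4) right/bottom  bias=-1
  edge (8, 8)→(8, 0): d=(0,-8) top-left  bias=+0
    (4,0)@(9, 1): e=[8,80,8] → █
    (5,0)@(11, 1): e=[0,72,24] → ·  [on edge]
    (4,1)@(9, 3): e=[32,56,8] → █
    (5,1)@(11, 3): e=[24,48,24] → █
    (6,1)@(13, 3): e=[16,40,40] → █
    (7,1)@(15, 3): e=[8,32,56] → █
    (8,1)@(17, 3): e=[0,24,72] → ·  [on edge]
    (4,2)@(9, 5): e=[56,32,8] → █
    (8,2)@(17, 5): e=[24,0,72] → ·  [on edge]
    (4,3)@(9, 7): e=[80,8,8] → █
    (5,3)@(11, 7): e=[72,0,24] → ·  [on edge]
    (6,3)@(13, 7): e=[64,-8,40] → ·
  covered (10 px):
    · · · · █ · · · · · ·
    · · · · █ █ █ █ · · ·
    · · · · █ █ █ █ · · ·
    · · · · █ · · · · · ·
T1:
  2·area = 8  (B↔C swapped to make it positive)
  edge (4, 4)→(14, 2): d=(10,-2) top-left  bias=+0
  edge (14, 2)→(8, 4): d=(-6,2) right/bottom  bias=-1
  edge (8, 4)→(4, 4): d=(-4,0) right/bottom  bias=-1
    (8,0)@(17, 1): e=[-4,0,12] → ·  [on edge]
    (9,0)@(19, 1): e=[0,-4,12] → ·  [on edge]
    (4,1)@(9, 3): e=[0,4,4] → █  [on edge]
    (5,1)@(11, 3): e=[4,0,4] → ·  [on edge]
    (2,2)@(5, 5): e=[12,0,-4] → ·  [on edge]
    (4,2)@(9, 5): e=[20,-8,-4] → ·
  covered (1 px):
    · · · · · · · · · · ·
    · · · · █ · · · · · ·
    · · · · · · · · · · ·
    · · · · · · · · · · ·
T2:
  2·area = 24  (B↔C swapped to make it positive)
  edge (18, 0)→(1, 2): d=(-17,2) right/bottom  bias=-1
  edge (1, 2)→(6, 0): d=(5,-2) top-left  bias=+0
  edge (6, 0)→(18, 0): d=(12,0) top-left  bias=+0
    (2,0)@(5, 1): e=[9,3,12] → █
    (3,0)@(7, 1): e=[5,7,12] → █
    (4,0)@(9, 1): e=[1,11,12] → █
    (5,0)@(11, 1): e=[-3,15,12] → ·
    (2,1)@(5, 3): e=[-25,13,36] → ·
    (3,1)@(7, 3): e=[-29,17,36] → ·
    (4,1)@(9, 3): e=[-33,21,36] → ·
  covered (3 px):
    · · █ █ █ · · · · · ·
    · · · · · · · · · · ·
    · · · · · · · · · · ·
    · · · · · · · · · · ·

Z-buffer (winner per pixel, '.' = empty):
  . . 2 2 2 . . . . . .
  . . . . 1 0 0 0 . . .
  . . . . 0 0 0 0 . . .
  . . . . 0 . . . . . .

Result: 2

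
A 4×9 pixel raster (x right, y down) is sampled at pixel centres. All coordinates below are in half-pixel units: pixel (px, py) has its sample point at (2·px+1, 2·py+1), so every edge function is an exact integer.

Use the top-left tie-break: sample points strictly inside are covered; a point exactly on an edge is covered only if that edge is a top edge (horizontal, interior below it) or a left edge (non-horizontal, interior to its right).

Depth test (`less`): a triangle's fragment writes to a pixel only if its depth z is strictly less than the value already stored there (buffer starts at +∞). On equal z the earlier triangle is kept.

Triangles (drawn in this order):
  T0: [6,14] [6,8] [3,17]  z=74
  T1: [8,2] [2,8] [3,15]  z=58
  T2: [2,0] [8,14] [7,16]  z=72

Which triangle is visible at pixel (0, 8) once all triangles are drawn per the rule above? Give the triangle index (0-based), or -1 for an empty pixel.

T0:
  2·area = 18  (B↔C swapped to make it positive)
  edge (6, 14)→(3, 17): d=(-3,3) right/bottom  bias=-1
  edge (3, 17)→(6, 8): d=(3,-9) top-left  bias=+0
  edge (6, 8)→(6, 14): d=(0,6) right/bottom  bias=-1
    (3,2)@(7, 5): e=[24,0,-6] → ·  [on edge]
    (2,5)@(5, 11): e=[12,0,6] → #  [on edge]
    (3,5)@(7, 11): e=[6,18,-6] → ·
    (2,6)@(5, 13): e=[6,6,6] → #
    (3,6)@(7, 13): e=[0,24,-6] → ·  [on edge]
    (2,7)@(5, 15): e=[0,12,6] → ·  [on edge]
    (1,8)@(3, 17): e=[0,0,18] → ·  [on edge]
  covered (2 px):
    · · · ·
    · · · ·
    · · · ·
    · · · ·
    · · · ·
    · · # ·
    · · # ·
    · · · ·
    · · · ·
T1:
  2·area = 48  (B↔C swapped to make it positive)
  edge (8, 2)→(3, 15): d=(-5,13) right/bottom  bias=-1
  edge (3, 15)→(2, 8): d=(-1,-7) top-left  bias=+0
  edge (2, 8)→(8, 2): d=(6,-6) top-left  bias=+0
    (0,0)@(1, 1): e=[96,0,-48] → ·  [on edge]
    (3,1)@(7, 3): e=[8,40,0] → #  [on edge]
    (2,2)@(5, 5): e=[24,24,0] → #  [on edge]
    (3,2)@(7, 5): e=[-2,38,12] → ·
    (1,3)@(3, 7): e=[40,8,0] → #  [on edge]
    (3,3)@(7, 7): e=[-12,36,24] → ·
    (0,4)@(1, 9): e=[56,-8,0] → ·  [on edge]
    (1,4)@(3, 9): e=[30,6,12] → #
    (3,4)@(7, 9): e=[-22,34,36] → ·
    (1,5)@(3, 11): e=[20,4,24] → #
    (2,5)@(5, 11): e=[-6,18,36] → ·
    (1,6)@(3, 13): e=[10,2,36] → #
    (1,7)@(3, 15): e=[0,0,48] → ·  [on edge]
  covered (8 px):
    · · · ·
    · · · #
    · · # ·
    · # # ·
    · # # ·
    · # · ·
    · # · ·
    · · · ·
    · · · ·
T2:
  2·area = 26
  edge (2, 0)→(8, 14): d=(6,14) right/bottom  bias=-1
  edge (8, 14)→(7, 16): d=(-1,2) right/bottom  bias=-1
  edge (7, 16)→(2, 0): d=(-5,-16) top-left  bias=+0
    (1,1)@(3, 3): e=[4,21,1] → #
    (2,1)@(5, 3): e=[-24,17,33] → ·
    (1,2)@(3, 5): e=[16,19,-9] → ·
    (2,3)@(5, 7): e=[0,13,13] → ·  [on edge]
    (2,4)@(5, 9): e=[12,11,3] → #
    (3,4)@(7, 9): e=[-16,7,35] → ·
    (2,5)@(5, 11): e=[24,9,-7] → ·
    (3,6)@(7, 13): e=[8,3,15] → #
    (3,7)@(7, 15): e=[20,1,5] → #
    (3,8)@(7, 17): e=[32,-1,-5] → ·
  covered (4 px):
    · · · ·
    · # · ·
    · · · ·
    · · · ·
    · · # ·
    · · · ·
    · · · #
    · · · #
    · · · ·

Z-buffer (winner per pixel, '.' = empty):
  . . . .
  . 2 . 1
  . . 1 .
  . 1 1 .
  . 1 1 .
  . 1 0 .
  . 1 0 2
  . . . 2
  . . . .

Result: -1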